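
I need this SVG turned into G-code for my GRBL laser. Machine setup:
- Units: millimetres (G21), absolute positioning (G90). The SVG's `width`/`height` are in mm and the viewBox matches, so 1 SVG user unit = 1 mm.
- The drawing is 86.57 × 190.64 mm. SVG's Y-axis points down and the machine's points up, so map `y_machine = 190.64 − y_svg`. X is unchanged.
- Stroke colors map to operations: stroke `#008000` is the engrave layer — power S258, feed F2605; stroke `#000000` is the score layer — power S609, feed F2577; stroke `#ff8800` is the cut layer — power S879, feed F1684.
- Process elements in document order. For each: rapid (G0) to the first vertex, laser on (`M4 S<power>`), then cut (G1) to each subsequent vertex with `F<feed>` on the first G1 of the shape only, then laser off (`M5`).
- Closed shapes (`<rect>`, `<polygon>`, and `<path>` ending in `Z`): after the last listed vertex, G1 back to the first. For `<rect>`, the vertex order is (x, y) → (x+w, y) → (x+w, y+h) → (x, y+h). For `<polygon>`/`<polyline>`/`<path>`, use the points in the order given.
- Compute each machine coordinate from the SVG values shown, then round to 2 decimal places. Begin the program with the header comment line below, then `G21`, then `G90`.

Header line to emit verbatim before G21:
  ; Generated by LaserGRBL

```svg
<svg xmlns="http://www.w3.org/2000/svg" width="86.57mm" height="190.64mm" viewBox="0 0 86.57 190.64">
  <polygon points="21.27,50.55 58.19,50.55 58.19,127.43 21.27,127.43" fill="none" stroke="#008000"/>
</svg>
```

; Generated by LaserGRBL
G21
G90
G0 X21.27 Y140.09
M4 S258
G1 X58.19 Y140.09 F2605
G1 X58.19 Y63.21
G1 X21.27 Y63.21
G1 X21.27 Y140.09
M5

Since the viewBox matches the mm dimensions, user units are millimetres directly. The only transform is the Y-flip y_m = 190.64 − y_svg.

Shape 1 is a rectangle drawn with `<polygon>`. Its stroke #008000 means engrave at S258, F2605. After flipping Y the toolpath is (21.27,140.09) → (58.19,140.09) → (58.19,63.21) → (21.27,63.21) → (21.27,140.09), returning to the start.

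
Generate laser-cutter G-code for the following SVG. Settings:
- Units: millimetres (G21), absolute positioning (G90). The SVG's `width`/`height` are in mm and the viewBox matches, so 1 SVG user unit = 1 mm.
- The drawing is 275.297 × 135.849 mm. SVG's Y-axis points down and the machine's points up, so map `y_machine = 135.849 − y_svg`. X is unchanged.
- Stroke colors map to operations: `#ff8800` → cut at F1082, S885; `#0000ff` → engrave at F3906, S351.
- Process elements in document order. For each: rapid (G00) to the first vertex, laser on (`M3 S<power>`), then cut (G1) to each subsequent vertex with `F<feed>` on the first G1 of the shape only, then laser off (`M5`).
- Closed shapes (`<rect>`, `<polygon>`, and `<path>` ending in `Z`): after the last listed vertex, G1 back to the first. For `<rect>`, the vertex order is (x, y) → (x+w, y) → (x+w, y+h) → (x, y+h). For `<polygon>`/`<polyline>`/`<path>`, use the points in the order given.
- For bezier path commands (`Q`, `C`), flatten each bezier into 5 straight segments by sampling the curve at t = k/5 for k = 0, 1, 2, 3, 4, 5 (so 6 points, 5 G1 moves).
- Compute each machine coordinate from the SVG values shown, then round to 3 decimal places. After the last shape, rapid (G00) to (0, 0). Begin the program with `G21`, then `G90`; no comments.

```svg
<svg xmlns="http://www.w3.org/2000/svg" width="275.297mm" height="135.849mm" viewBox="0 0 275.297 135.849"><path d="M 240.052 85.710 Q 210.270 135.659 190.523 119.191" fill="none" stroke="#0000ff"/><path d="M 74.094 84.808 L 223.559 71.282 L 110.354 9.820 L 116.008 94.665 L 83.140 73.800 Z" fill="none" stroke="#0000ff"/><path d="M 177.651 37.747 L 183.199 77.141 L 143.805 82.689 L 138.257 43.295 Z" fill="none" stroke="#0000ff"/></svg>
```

G21
G90
G00 X240.052 Y50.139
M3 S351
G1 X228.541 Y32.816 F3906
G1 X217.832 Y20.807
G1 X207.926 Y14.110
G1 X198.823 Y12.727
G1 X190.523 Y16.658
M5
G00 X74.094 Y51.041
M3 S351
G1 X223.559 Y64.567 F3906
G1 X110.354 Y126.029
G1 X116.008 Y41.184
G1 X83.140 Y62.049
G1 X74.094 Y51.041
M5
G00 X177.651 Y98.102
M3 S351
G1 X183.199 Y58.708 F3906
G1 X143.805 Y53.160
G1 X138.257 Y92.554
G1 X177.651 Y98.102
M5
G00 X0.000 Y0.000

viewBox `0 0 275.297 135.849` with mm width/height → 1 unit = 1 mm. Flip: y_m = 135.849 − y_svg.

**Shape 1** — `<path>` quadratic bezier, stroke `#0000ff` → engrave (S351, F3906). Control points (SVG): P0=(240.052,85.710), P1=(210.270,135.659), P2=(190.523,119.191); sampled at t=k/5. Machine vertices: (240.052,50.139) → (228.541,32.816) → (217.832,20.807) → (207.926,14.110) → (198.823,12.727) → (190.523,16.658). Open path.

**Shape 2** — `<path>` closed polygon, stroke `#0000ff` → engrave (S351, F3906). Machine vertices: (74.094,51.041) → (223.559,64.567) → (110.354,126.029) → (116.008,41.184) → (83.140,62.049) → (74.094,51.041). Closed: final G1 returns to the first vertex.

**Shape 3** — `<path>` regular polygon, stroke `#0000ff` → engrave (S351, F3906). Machine vertices: (177.651,98.102) → (183.199,58.708) → (143.805,53.160) → (138.257,92.554) → (177.651,98.102). Closed: final G1 returns to the first vertex.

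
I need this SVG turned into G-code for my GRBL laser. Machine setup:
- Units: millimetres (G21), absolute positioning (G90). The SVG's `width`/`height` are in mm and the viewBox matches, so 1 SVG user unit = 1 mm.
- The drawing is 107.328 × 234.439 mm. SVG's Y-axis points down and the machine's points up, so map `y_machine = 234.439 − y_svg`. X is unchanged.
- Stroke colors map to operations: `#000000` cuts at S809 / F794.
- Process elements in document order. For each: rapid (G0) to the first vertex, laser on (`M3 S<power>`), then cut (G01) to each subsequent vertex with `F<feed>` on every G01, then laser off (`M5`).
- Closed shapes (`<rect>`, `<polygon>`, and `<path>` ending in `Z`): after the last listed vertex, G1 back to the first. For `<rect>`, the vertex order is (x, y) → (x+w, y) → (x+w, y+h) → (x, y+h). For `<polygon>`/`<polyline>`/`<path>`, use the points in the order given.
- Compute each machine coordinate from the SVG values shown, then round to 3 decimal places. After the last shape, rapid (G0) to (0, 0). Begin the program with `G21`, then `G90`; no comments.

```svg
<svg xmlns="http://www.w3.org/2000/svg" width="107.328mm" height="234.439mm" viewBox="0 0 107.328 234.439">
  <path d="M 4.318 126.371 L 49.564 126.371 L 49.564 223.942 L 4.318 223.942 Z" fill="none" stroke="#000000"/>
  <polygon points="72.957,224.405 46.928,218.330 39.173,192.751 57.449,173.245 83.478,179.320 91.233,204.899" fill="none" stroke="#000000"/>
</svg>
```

G21
G90
G0 X4.318 Y108.068
M3 S809
G01 X49.564 Y108.068 F794
G01 X49.564 Y10.497 F794
G01 X4.318 Y10.497 F794
G01 X4.318 Y108.068 F794
M5
G0 X72.957 Y10.034
M3 S809
G01 X46.928 Y16.109 F794
G01 X39.173 Y41.688 F794
G01 X57.449 Y61.194 F794
G01 X83.478 Y55.119 F794
G01 X91.233 Y29.540 F794
G01 X72.957 Y10.034 F794
M5
G0 X0.000 Y0.000

viewBox `0 0 107.328 234.439` with mm width/height → 1 unit = 1 mm. Flip: y_m = 234.439 − y_svg.

**Shape 1** — `<path>` rectangle, stroke `#000000` → cut (S809, F794). Machine vertices: (4.318,108.068) → (49.564,108.068) → (49.564,10.497) → (4.318,10.497) → (4.318,108.068). Closed: final G1 returns to the first vertex.

**Shape 2** — `<polygon>` regular polygon, stroke `#000000` → cut (S809, F794). Machine vertices: (72.957,10.034) → (46.928,16.109) → (39.173,41.688) → (57.449,61.194) → (83.478,55.119) → (91.233,29.540) → (72.957,10.034). Closed: final G1 returns to the first vertex.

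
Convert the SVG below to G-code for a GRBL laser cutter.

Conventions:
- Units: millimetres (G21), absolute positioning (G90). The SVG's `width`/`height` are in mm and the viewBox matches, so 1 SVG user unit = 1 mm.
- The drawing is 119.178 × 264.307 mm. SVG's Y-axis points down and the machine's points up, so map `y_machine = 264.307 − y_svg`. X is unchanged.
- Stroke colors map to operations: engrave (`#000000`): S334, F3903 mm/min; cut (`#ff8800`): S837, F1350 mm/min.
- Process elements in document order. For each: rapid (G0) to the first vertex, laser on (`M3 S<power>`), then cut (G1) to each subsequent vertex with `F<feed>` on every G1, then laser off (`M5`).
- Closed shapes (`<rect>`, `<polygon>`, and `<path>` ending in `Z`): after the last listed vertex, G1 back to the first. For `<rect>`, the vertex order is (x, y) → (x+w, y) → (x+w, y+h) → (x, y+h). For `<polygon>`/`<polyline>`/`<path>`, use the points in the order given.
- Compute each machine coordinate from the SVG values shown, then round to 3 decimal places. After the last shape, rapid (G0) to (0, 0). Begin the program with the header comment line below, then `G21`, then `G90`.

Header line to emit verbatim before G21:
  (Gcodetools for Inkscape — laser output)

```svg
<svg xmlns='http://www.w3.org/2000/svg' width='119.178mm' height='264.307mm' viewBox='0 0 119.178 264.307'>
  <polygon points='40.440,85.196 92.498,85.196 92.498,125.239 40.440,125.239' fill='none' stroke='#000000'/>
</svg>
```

1 u = 1 mm; y_m = 264.307 − y.

[1] `<polygon>` rectangle, #000000→engrave S334 F3903: (40.440,179.111) → (92.498,179.111) → (92.498,139.068) → (40.440,139.068) → (40.440,179.111) (closed)

(Gcodetools for Inkscape — laser output)
G21
G90
G0 X40.440 Y179.111
M3 S334
G1 X92.498 Y179.111 F3903
G1 X92.498 Y139.068 F3903
G1 X40.440 Y139.068 F3903
G1 X40.440 Y179.111 F3903
M5
G0 X0.000 Y0.000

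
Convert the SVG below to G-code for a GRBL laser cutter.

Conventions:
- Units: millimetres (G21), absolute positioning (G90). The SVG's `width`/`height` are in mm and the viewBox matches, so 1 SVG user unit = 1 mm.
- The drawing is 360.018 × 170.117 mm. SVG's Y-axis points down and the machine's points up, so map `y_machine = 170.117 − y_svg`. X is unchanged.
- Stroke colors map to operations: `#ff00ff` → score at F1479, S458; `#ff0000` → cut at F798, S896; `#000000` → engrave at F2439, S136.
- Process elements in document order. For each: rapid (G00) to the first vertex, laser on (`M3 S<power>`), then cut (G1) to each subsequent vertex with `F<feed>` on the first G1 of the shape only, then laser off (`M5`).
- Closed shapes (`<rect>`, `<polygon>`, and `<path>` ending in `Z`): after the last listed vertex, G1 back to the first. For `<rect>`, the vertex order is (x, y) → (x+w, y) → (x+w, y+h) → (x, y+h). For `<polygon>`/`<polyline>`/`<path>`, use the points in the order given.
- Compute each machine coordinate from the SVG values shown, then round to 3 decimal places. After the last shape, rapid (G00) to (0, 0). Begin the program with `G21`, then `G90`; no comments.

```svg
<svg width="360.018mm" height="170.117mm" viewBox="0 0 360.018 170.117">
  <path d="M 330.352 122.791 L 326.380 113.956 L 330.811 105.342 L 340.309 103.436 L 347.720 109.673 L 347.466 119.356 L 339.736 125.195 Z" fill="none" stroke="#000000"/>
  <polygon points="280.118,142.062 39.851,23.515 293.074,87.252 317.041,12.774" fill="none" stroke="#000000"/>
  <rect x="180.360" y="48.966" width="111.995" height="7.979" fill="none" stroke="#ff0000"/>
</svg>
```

viewBox `0 0 360.018 170.117` with mm width/height → 1 unit = 1 mm. Flip: y_m = 170.117 − y_svg.

**Shape 1** — `<path>` regular polygon, stroke `#000000` → engrave (S136, F2439). Machine vertices: (330.352,47.326) → (326.380,56.161) → (330.811,64.775) → (340.309,66.681) → (347.720,60.444) → (347.466,50.761) → (339.736,44.922) → (330.352,47.326). Closed: final G1 returns to the first vertex.

**Shape 2** — `<polygon>` closed polygon, stroke `#000000` → engrave (S136, F2439). Machine vertices: (280.118,28.055) → (39.851,146.602) → (293.074,82.865) → (317.041,157.343) → (280.118,28.055). Closed: final G1 returns to the first vertex.

**Shape 3** — `<rect>` rectangle, stroke `#ff0000` → cut (S896, F798). Machine vertices: (180.360,121.151) → (292.355,121.151) → (292.355,113.172) → (180.360,113.172) → (180.360,121.151). Closed: final G1 returns to the first vertex.

G21
G90
G00 X330.352 Y47.326
M3 S136
G1 X326.380 Y56.161 F2439
G1 X330.811 Y64.775
G1 X340.309 Y66.681
G1 X347.720 Y60.444
G1 X347.466 Y50.761
G1 X339.736 Y44.922
G1 X330.352 Y47.326
M5
G00 X280.118 Y28.055
M3 S136
G1 X39.851 Y146.602 F2439
G1 X293.074 Y82.865
G1 X317.041 Y157.343
G1 X280.118 Y28.055
M5
G00 X180.360 Y121.151
M3 S896
G1 X292.355 Y121.151 F798
G1 X292.355 Y113.172
G1 X180.360 Y113.172
G1 X180.360 Y121.151
M5
G00 X0.000 Y0.000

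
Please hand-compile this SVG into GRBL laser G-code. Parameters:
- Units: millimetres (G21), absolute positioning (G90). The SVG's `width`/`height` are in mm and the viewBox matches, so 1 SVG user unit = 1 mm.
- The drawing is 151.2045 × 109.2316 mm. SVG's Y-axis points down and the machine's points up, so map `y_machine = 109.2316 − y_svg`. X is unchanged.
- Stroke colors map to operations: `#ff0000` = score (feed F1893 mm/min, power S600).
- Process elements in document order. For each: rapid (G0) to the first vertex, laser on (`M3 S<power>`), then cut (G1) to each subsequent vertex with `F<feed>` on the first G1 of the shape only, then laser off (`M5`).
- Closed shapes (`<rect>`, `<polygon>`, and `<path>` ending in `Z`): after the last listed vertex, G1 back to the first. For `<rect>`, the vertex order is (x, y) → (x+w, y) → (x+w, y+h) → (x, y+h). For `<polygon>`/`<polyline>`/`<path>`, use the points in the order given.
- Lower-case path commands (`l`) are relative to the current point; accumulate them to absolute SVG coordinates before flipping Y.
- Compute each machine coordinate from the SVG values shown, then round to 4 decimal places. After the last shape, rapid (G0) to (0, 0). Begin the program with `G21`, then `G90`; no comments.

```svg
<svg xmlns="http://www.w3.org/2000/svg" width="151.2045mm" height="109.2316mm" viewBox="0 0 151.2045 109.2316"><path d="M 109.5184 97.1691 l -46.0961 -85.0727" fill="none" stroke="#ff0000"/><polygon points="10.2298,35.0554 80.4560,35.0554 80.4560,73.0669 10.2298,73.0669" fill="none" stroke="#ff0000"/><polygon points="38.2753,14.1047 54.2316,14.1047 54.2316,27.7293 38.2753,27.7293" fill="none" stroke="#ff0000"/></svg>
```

G21
G90
G0 X109.5184 Y12.0625
M3 S600
G1 X63.4223 Y97.1352 F1893
M5
G0 X10.2298 Y74.1762
M3 S600
G1 X80.4560 Y74.1762 F1893
G1 X80.4560 Y36.1647
G1 X10.2298 Y36.1647
G1 X10.2298 Y74.1762
M5
G0 X38.2753 Y95.1269
M3 S600
G1 X54.2316 Y95.1269 F1893
G1 X54.2316 Y81.5023
G1 X38.2753 Y81.5023
G1 X38.2753 Y95.1269
M5
G0 X0.0000 Y0.0000

1 u = 1 mm; y_m = 109.2316 − y.

[1] `<path>` line segment, #ff0000→score S600 F1893: (109.5184,12.0625) → (63.4223,97.1352)

[2] `<polygon>` rectangle, #ff0000→score S600 F1893: (10.2298,74.1762) → (80.4560,74.1762) → (80.4560,36.1647) → (10.2298,36.1647) → (10.2298,74.1762) (closed)

[3] `<polygon>` rectangle, #ff0000→score S600 F1893: (38.2753,95.1269) → (54.2316,95.1269) → (54.2316,81.5023) → (38.2753,81.5023) → (38.2753,95.1269) (closed)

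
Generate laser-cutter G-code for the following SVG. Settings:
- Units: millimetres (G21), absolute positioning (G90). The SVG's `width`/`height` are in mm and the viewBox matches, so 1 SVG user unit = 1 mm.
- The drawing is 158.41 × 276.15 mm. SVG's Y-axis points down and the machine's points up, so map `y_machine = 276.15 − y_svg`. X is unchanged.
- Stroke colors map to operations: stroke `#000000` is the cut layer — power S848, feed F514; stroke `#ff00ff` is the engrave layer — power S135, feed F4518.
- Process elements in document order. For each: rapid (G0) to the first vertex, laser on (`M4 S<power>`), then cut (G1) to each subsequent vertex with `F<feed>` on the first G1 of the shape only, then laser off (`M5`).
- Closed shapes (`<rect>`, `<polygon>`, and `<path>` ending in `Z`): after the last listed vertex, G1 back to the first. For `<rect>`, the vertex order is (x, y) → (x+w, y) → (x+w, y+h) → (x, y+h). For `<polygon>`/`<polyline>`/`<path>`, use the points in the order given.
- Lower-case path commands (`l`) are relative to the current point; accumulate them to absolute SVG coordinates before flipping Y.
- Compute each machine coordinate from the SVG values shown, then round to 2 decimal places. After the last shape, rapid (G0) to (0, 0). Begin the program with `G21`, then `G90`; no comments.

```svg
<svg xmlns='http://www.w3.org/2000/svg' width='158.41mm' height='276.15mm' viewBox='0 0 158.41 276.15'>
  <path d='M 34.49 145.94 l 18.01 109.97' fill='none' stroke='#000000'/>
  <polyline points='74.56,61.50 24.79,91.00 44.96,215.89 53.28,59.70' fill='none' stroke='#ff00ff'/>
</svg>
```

G21
G90
G0 X34.49 Y130.21
M4 S848
G1 X52.50 Y20.24 F514
M5
G0 X74.56 Y214.65
M4 S135
G1 X24.79 Y185.15 F4518
G1 X44.96 Y60.26
G1 X53.28 Y216.45
M5
G0 X0.00 Y0.00

viewBox `0 0 158.41 276.15` with mm width/height → 1 unit = 1 mm. Flip: y_m = 276.15 − y_svg.

**Shape 1** — `<path>` line segment, stroke `#000000` → cut (S848, F514). Machine vertices: (34.49,130.21) → (52.50,20.24). Open path.

**Shape 2** — `<polyline>` open polyline, stroke `#ff00ff` → engrave (S135, F4518). Machine vertices: (74.56,214.65) → (24.79,185.15) → (44.96,60.26) → (53.28,216.45). Open path.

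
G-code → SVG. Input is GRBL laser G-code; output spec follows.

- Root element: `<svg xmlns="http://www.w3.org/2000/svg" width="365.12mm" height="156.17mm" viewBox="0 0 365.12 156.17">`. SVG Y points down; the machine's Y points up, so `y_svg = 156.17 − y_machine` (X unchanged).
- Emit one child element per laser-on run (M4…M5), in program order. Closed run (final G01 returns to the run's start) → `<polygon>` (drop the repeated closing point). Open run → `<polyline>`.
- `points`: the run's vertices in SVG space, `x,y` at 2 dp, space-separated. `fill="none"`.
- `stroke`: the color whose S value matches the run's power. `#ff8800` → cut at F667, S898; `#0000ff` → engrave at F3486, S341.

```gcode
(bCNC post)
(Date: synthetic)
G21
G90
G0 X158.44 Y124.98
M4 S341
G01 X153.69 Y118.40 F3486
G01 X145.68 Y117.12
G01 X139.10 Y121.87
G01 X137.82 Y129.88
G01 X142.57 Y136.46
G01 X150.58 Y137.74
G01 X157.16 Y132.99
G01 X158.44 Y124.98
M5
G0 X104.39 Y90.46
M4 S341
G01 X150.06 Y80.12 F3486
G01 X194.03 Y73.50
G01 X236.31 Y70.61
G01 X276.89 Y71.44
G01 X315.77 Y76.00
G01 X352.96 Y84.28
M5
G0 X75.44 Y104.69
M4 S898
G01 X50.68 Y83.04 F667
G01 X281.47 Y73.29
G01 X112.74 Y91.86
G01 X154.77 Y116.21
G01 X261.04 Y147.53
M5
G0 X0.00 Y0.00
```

Machine Y-up, SVG Y-down with viewBox height 156.17, so y_svg = 156.17 − y_machine; X carries over.

Run 1: power S341 maps to stroke `#0000ff` (engrave). The run returns to its start, so emit a `<polygon>` with points (Y-flipped): 158.44,31.19 153.69,37.77 145.68,39.05 139.10,34.30 137.82,26.29 142.57,19.71 150.58,18.43 157.16,23.18.

Run 2: the run's S341 means `#0000ff` (engrave). The run is open, so emit a `<polyline>` with points (Y-flipped): 104.39,65.71 150.06,76.05 194.03,82.67 236.31,85.56 276.89,84.73 315.77,80.17 352.96,71.89.

Run 3: power S898 maps to stroke `#ff8800` (cut). The run is open, so emit a `<polyline>` with points (Y-flipped): 75.44,51.48 50.68,73.13 281.47,82.88 112.74,64.31 154.77,39.96 261.04,8.64.

<svg xmlns="http://www.w3.org/2000/svg" width="365.12mm" height="156.17mm" viewBox="0 0 365.12 156.17">
  <polygon points="158.44,31.19 153.69,37.77 145.68,39.05 139.10,34.30 137.82,26.29 142.57,19.71 150.58,18.43 157.16,23.18" fill="none" stroke="#0000ff"/>
  <polyline points="104.39,65.71 150.06,76.05 194.03,82.67 236.31,85.56 276.89,84.73 315.77,80.17 352.96,71.89" fill="none" stroke="#0000ff"/>
  <polyline points="75.44,51.48 50.68,73.13 281.47,82.88 112.74,64.31 154.77,39.96 261.04,8.64" fill="none" stroke="#ff8800"/>
</svg>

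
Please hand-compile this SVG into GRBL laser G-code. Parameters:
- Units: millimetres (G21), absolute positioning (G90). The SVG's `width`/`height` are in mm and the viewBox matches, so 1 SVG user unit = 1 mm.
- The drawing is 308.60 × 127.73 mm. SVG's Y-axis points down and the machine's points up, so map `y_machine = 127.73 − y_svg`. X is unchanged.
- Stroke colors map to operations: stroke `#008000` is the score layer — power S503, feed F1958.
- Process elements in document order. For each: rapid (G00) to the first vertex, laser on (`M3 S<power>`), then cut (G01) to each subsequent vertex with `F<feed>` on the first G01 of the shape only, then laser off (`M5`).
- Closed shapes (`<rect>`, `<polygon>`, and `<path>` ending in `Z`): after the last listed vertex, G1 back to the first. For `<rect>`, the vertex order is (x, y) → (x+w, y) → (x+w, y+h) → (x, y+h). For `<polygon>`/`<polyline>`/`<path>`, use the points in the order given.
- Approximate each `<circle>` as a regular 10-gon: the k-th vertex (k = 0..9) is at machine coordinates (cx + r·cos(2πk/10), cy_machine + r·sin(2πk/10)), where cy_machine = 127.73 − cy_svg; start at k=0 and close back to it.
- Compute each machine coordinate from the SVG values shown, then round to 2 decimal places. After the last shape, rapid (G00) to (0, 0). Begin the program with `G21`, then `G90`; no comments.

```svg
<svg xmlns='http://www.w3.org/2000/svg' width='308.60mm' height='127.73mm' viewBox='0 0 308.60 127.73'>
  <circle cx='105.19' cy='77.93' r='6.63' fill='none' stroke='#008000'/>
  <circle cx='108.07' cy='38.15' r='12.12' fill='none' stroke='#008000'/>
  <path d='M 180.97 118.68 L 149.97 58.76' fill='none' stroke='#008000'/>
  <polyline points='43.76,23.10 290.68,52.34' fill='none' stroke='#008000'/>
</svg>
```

G21
G90
G00 X111.82 Y49.80
M3 S503
G01 X110.55 Y53.70 F1958
G01 X107.24 Y56.11
G01 X103.14 Y56.11
G01 X99.83 Y53.70
G01 X98.56 Y49.80
G01 X99.83 Y45.90
G01 X103.14 Y43.49
G01 X107.24 Y43.49
G01 X110.55 Y45.90
G01 X111.82 Y49.80
M5
G00 X120.19 Y89.58
M3 S503
G01 X117.88 Y96.70 F1958
G01 X111.82 Y101.11
G01 X104.32 Y101.11
G01 X98.26 Y96.70
G01 X95.95 Y89.58
G01 X98.26 Y82.46
G01 X104.32 Y78.05
G01 X111.82 Y78.05
G01 X117.88 Y82.46
G01 X120.19 Y89.58
M5
G00 X180.97 Y9.05
M3 S503
G01 X149.97 Y68.97 F1958
M5
G00 X43.76 Y104.63
M3 S503
G01 X290.68 Y75.39 F1958
M5
G00 X0.00 Y0.00

Since the viewBox matches the mm dimensions, user units are millimetres directly. The only transform is the Y-flip y_m = 127.73 − y_svg.

Shape 1 is a circle drawn with `<circle>`. Its stroke #008000 means score at S503, F1958. After flipping Y the toolpath is (111.82,49.80) → (110.55,53.70) → (107.24,56.11) → (103.14,56.11) → (99.83,53.70) → (98.56,49.80) → (99.83,45.90) → (103.14,43.49) → (107.24,43.49) → (110.55,45.90) → (111.82,49.80), returning to the start.

Shape 2 is a circle drawn with `<circle>`. Its stroke #008000 means score at S503, F1958. After flipping Y the toolpath is (120.19,89.58) → (117.88,96.70) → (111.82,101.11) → (104.32,101.11) → (98.26,96.70) → (95.95,89.58) → (98.26,82.46) → (104.32,78.05) → (111.82,78.05) → (117.88,82.46) → (120.19,89.58), returning to the start.

Shape 3 is a line segment drawn with `<path>`. Its stroke #008000 means score at S503, F1958. After flipping Y the toolpath is (180.97,9.05) → (149.97,68.97).

Shape 4 is a line segment drawn with `<polyline>`. Its stroke #008000 means score at S503, F1958. After flipping Y the toolpath is (43.76,104.63) → (290.68,75.39).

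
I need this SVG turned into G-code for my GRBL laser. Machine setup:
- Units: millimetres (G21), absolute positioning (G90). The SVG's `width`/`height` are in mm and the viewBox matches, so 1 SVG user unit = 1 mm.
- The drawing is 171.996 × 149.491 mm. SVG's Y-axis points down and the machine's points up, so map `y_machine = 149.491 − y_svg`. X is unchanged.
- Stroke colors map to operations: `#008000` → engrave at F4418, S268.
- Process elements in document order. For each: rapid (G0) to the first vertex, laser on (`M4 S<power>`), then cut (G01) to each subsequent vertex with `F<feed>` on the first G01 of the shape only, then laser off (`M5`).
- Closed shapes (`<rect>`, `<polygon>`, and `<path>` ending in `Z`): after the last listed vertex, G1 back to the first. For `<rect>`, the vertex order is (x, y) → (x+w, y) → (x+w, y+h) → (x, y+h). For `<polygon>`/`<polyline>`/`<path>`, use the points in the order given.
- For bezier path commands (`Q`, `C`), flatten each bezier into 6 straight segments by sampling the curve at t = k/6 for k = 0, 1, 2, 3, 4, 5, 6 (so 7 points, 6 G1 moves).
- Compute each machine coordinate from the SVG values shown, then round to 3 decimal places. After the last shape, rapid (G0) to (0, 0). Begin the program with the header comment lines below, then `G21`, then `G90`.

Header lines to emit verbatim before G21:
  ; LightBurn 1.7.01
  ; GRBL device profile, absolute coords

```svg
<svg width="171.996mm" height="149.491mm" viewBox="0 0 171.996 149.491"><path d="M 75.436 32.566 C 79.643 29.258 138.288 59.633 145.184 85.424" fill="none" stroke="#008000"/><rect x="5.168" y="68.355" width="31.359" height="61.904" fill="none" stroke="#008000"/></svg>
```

; LightBurn 1.7.01
; GRBL device profile, absolute coords
G21
G90
G0 X75.436 Y116.925
M4 S268
G01 X81.584 Y115.949 F4418
G01 X93.856 Y110.423
G01 X109.302 Y101.408
G01 X124.971 Y89.969
G01 X137.915 Y77.167
G01 X145.184 Y64.067
M5
G0 X5.168 Y81.136
M4 S268
G01 X36.527 Y81.136 F4418
G01 X36.527 Y19.232
G01 X5.168 Y19.232
G01 X5.168 Y81.136
M5
G0 X0.000 Y0.000

viewBox `0 0 171.996 149.491` with mm width/height → 1 unit = 1 mm. Flip: y_m = 149.491 − y_svg.

**Shape 1** — `<path>` cubic bezier, stroke `#008000` → engrave (S268, F4418). Control points (SVG): P0=(75.436,32.566), P1=(79.643,29.258), P2=(138.288,59.633), P3=(145.184,85.424); sampled at t=k/6. Machine vertices: (75.436,116.925) → (81.584,115.949) → (93.856,110.423) → (109.302,101.408) → (124.971,89.969) → (137.915,77.167) → (145.184,64.067). Open path.

**Shape 2** — `<rect>` rectangle, stroke `#008000` → engrave (S268, F4418). Machine vertices: (5.168,81.136) → (36.527,81.136) → (36.527,19.232) → (5.168,19.232) → (5.168,81.136). Closed: final G1 returns to the first vertex.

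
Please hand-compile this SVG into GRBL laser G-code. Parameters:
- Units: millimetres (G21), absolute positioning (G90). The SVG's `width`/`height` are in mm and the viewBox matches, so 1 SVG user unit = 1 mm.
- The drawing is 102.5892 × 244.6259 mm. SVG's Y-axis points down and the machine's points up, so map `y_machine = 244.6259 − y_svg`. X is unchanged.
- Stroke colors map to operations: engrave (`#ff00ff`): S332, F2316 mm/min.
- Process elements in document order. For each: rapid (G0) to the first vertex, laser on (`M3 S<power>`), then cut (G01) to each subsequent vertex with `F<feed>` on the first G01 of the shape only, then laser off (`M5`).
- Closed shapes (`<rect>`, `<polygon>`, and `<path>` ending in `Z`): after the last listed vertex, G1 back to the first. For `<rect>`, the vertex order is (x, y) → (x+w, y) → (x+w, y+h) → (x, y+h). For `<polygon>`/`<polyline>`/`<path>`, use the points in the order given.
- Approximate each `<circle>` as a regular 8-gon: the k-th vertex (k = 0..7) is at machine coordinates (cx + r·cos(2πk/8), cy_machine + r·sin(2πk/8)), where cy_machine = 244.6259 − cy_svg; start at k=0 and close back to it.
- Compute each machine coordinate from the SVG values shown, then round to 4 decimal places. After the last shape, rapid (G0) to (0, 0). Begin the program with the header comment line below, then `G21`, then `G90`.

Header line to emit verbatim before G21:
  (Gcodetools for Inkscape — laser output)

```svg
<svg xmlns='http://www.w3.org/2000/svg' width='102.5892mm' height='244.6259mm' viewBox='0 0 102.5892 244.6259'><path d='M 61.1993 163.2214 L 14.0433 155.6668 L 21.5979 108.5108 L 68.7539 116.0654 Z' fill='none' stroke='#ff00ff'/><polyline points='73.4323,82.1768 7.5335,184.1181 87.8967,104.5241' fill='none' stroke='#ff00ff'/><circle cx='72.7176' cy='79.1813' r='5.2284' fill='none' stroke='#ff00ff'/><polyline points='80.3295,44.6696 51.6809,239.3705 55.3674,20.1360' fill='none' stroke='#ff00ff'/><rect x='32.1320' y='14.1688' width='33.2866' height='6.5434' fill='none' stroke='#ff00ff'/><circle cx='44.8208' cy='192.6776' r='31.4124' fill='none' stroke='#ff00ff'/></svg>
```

(Gcodetools for Inkscape — laser output)
G21
G90
G0 X61.1993 Y81.4045
M3 S332
G01 X14.0433 Y88.9591 F2316
G01 X21.5979 Y136.1151
G01 X68.7539 Y128.5605
G01 X61.1993 Y81.4045
M5
G0 X73.4323 Y162.4491
M3 S332
G01 X7.5335 Y60.5078 F2316
G01 X87.8967 Y140.1018
M5
G0 X77.9460 Y165.4446
M3 S332
G01 X76.4146 Y169.1416 F2316
G01 X72.7176 Y170.6730
G01 X69.0206 Y169.1416
G01 X67.4892 Y165.4446
G01 X69.0206 Y161.7476
G01 X72.7176 Y160.2162
G01 X76.4146 Y161.7476
G01 X77.9460 Y165.4446
M5
G0 X80.3295 Y199.9563
M3 S332
G01 X51.6809 Y5.2554 F2316
G01 X55.3674 Y224.4899
M5
G0 X32.1320 Y230.4571
M3 S332
G01 X65.4186 Y230.4571 F2316
G01 X65.4186 Y223.9137
G01 X32.1320 Y223.9137
G01 X32.1320 Y230.4571
M5
G0 X76.2332 Y51.9483
M3 S332
G01 X67.0327 Y74.1602 F2316
G01 X44.8208 Y83.3607
G01 X22.6089 Y74.1602
G01 X13.4084 Y51.9483
G01 X22.6089 Y29.7364
G01 X44.8208 Y20.5359
G01 X67.0327 Y29.7364
G01 X76.2332 Y51.9483
M5
G0 X0.0000 Y0.0000

Since the viewBox matches the mm dimensions, user units are millimetres directly. The only transform is the Y-flip y_m = 244.6259 − y_svg.

Shape 1 is a regular polygon drawn with `<path>`. Its stroke #ff00ff means engrave at S332, F2316. After flipping Y the toolpath is (61.1993,81.4045) → (14.0433,88.9591) → (21.5979,136.1151) → (68.7539,128.5605) → (61.1993,81.4045), returning to the start.

Shape 2 is a open polyline drawn with `<polyline>`. Its stroke #ff00ff means engrave at S332, F2316. After flipping Y the toolpath is (73.4323,162.4491) → (7.5335,60.5078) → (87.8967,140.1018).

Shape 3 is a circle drawn with `<circle>`. Its stroke #ff00ff means engrave at S332, F2316. After flipping Y the toolpath is (77.9460,165.4446) → (76.4146,169.1416) → (72.7176,170.6730) → (69.0206,169.1416) → (67.4892,165.4446) → (69.0206,161.7476) → (72.7176,160.2162) → (76.4146,161.7476) → (77.9460,165.4446), returning to the start.

Shape 4 is a open polyline drawn with `<polyline>`. Its stroke #ff00ff means engrave at S332, F2316. After flipping Y the toolpath is (80.3295,199.9563) → (51.6809,5.2554) → (55.3674,224.4899).

Shape 5 is a rectangle drawn with `<rect>`. Its stroke #ff00ff means engrave at S332, F2316. After flipping Y the toolpath is (32.1320,230.4571) → (65.4186,230.4571) → (65.4186,223.9137) → (32.1320,223.9137) → (32.1320,230.4571), returning to the start.

Shape 6 is a circle drawn with `<circle>`. Its stroke #ff00ff means engrave at S332, F2316. After flipping Y the toolpath is (76.2332,51.9483) → (67.0327,74.1602) → (44.8208,83.3607) → (22.6089,74.1602) → (13.4084,51.9483) → (22.6089,29.7364) → (44.8208,20.5359) → (67.0327,29.7364) → (76.2332,51.9483), returning to the start.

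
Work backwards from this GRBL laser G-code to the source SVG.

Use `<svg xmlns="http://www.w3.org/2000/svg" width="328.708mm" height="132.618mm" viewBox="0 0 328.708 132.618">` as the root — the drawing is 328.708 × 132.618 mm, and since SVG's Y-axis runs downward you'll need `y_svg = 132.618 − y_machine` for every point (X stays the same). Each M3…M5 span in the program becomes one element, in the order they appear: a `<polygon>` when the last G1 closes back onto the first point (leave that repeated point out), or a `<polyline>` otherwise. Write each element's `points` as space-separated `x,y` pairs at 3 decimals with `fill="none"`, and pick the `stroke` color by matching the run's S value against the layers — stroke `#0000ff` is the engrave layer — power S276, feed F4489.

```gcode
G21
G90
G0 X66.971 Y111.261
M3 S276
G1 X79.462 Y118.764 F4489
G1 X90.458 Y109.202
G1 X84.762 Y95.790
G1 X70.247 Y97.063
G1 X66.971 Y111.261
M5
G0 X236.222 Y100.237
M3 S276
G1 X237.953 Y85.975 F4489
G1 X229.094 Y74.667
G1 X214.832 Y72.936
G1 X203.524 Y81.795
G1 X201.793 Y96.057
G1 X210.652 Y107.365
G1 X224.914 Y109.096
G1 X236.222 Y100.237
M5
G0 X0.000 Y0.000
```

<svg xmlns="http://www.w3.org/2000/svg" width="328.708mm" height="132.618mm" viewBox="0 0 328.708 132.618">
  <polygon points="66.971,21.357 79.462,13.854 90.458,23.416 84.762,36.828 70.247,35.555" fill="none" stroke="#0000ff"/>
  <polygon points="236.222,32.381 237.953,46.643 229.094,57.951 214.832,59.682 203.524,50.823 201.793,36.561 210.652,25.253 224.914,23.522" fill="none" stroke="#0000ff"/>
</svg>

Each laser-on run becomes one SVG element. Flip Y back into SVG space with y_svg = 132.618 − y_machine. Every run uses S276, so all elements get stroke `#0000ff` (engrave).

Run 1: The run returns to its start, so emit a `<polygon>` with points (Y-flipped): 66.971,21.357 79.462,13.854 90.458,23.416 84.762,36.828 70.247,35.555.

Run 2: The run returns to its start, so emit a `<polygon>` with points (Y-flipped): 236.222,32.381 237.953,46.643 229.094,57.951 214.832,59.682 203.524,50.823 201.793,36.561 210.652,25.253 224.914,23.522.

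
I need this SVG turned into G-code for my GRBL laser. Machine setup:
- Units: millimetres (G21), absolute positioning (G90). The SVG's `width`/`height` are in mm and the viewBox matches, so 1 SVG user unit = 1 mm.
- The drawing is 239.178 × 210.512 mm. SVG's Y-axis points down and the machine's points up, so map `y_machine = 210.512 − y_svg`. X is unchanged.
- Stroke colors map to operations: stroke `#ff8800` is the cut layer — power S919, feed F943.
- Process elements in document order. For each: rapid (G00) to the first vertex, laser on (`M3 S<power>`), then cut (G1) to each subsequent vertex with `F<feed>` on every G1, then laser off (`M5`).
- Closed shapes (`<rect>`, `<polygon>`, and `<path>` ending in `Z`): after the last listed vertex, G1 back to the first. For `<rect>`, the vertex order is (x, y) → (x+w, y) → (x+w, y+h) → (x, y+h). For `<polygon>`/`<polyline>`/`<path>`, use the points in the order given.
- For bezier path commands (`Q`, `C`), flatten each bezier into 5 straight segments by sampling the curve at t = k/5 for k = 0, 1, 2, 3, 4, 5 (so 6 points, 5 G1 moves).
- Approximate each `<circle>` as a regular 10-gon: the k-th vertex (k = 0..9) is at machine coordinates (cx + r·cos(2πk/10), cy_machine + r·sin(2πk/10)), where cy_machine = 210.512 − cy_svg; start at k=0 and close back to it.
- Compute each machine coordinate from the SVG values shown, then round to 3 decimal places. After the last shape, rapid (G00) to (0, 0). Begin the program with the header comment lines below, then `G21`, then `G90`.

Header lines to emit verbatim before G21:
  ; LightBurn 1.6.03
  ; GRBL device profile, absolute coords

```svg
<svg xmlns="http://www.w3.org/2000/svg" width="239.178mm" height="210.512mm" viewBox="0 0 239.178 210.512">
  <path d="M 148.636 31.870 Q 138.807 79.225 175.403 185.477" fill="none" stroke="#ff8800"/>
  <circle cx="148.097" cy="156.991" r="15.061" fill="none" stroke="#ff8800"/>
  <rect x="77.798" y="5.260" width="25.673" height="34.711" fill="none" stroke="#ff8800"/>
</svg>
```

Since the viewBox matches the mm dimensions, user units are millimetres directly. The only transform is the Y-flip y_m = 210.512 − y_svg.

Shape 1 is a quadratic bezier drawn with `<path>`. Its stroke #ff8800 means cut at S919, F943. After flipping Y the toolpath is (148.636,178.642) → (146.561,157.344) → (148.201,131.334) → (153.554,100.613) → (162.622,65.180) → (175.403,25.035).

Shape 2 is a circle drawn with `<circle>`. Its stroke #ff8800 means cut at S919, F943. After flipping Y the toolpath is (163.158,53.521) → (160.282,62.374) → (152.751,67.845) → (143.443,67.845) → (135.912,62.374) → (133.036,53.521) → (135.912,44.668) → (143.443,39.197) → (152.751,39.197) → (160.282,44.668) → (163.158,53.521), returning to the start.

Shape 3 is a rectangle drawn with `<rect>`. Its stroke #ff8800 means cut at S919, F943. After flipping Y the toolpath is (77.798,205.252) → (103.471,205.252) → (103.471,170.541) → (77.798,170.541) → (77.798,205.252), returning to the start.

; LightBurn 1.6.03
; GRBL device profile, absolute coords
G21
G90
G00 X148.636 Y178.642
M3 S919
G1 X146.561 Y157.344 F943
G1 X148.201 Y131.334 F943
G1 X153.554 Y100.613 F943
G1 X162.622 Y65.180 F943
G1 X175.403 Y25.035 F943
M5
G00 X163.158 Y53.521
M3 S919
G1 X160.282 Y62.374 F943
G1 X152.751 Y67.845 F943
G1 X143.443 Y67.845 F943
G1 X135.912 Y62.374 F943
G1 X133.036 Y53.521 F943
G1 X135.912 Y44.668 F943
G1 X143.443 Y39.197 F943
G1 X152.751 Y39.197 F943
G1 X160.282 Y44.668 F943
G1 X163.158 Y53.521 F943
M5
G00 X77.798 Y205.252
M3 S919
G1 X103.471 Y205.252 F943
G1 X103.471 Y170.541 F943
G1 X77.798 Y170.541 F943
G1 X77.798 Y205.252 F943
M5
G00 X0.000 Y0.000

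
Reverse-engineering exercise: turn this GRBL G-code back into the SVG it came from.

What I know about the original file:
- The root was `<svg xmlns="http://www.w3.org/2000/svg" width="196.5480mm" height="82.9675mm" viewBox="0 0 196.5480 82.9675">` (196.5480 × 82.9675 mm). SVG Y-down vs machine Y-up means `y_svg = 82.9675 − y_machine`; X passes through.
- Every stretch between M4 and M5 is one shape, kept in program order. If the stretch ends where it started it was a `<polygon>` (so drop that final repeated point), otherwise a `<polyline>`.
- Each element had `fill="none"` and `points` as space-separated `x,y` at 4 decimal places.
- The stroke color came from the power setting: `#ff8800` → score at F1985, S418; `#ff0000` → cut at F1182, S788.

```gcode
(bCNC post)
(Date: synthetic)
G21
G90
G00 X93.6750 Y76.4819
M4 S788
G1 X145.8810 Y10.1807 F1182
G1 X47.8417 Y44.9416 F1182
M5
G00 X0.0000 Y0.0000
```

<svg xmlns="http://www.w3.org/2000/svg" width="196.5480mm" height="82.9675mm" viewBox="0 0 196.5480 82.9675">
  <polyline points="93.6750,6.4856 145.8810,72.7868 47.8417,38.0259" fill="none" stroke="#ff0000"/>
</svg>

Machine Y-up, SVG Y-down with viewBox height 82.9675, so y_svg = 82.9675 − y_machine; X carries over. Every run uses S788, so all elements get stroke `#ff0000` (cut).

Run 1: The run is open, so emit a `<polyline>` with points (Y-flipped): 93.6750,6.4856 145.8810,72.7868 47.8417,38.0259.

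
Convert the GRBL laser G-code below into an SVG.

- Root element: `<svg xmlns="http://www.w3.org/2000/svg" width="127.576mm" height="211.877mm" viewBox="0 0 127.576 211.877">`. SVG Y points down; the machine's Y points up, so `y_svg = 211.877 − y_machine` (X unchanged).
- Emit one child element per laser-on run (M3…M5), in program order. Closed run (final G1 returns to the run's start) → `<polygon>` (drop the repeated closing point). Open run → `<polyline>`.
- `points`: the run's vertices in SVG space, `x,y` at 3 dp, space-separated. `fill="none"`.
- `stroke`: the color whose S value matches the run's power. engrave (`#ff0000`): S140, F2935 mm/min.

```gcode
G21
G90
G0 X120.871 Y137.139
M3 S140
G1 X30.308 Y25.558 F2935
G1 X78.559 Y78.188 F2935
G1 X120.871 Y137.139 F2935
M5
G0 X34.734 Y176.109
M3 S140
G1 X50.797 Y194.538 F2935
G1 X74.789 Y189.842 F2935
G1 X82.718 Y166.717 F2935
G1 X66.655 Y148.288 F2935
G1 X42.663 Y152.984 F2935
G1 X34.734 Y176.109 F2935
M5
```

Each laser-on run becomes one SVG element. Flip Y back into SVG space with y_svg = 211.877 − y_machine. Every run uses S140, so all elements get stroke `#ff0000` (engrave).

Run 1: The run returns to its start, so emit a `<polygon>` with points (Y-flipped): 120.871,74.738 30.308,186.319 78.559,133.689.

Run 2: The run returns to its start, so emit a `<polygon>` with points (Y-flipped): 34.734,35.768 50.797,17.339 74.789,22.035 82.718,45.160 66.655,63.589 42.663,58.893.

<svg xmlns="http://www.w3.org/2000/svg" width="127.576mm" height="211.877mm" viewBox="0 0 127.576 211.877">
  <polygon points="120.871,74.738 30.308,186.319 78.559,133.689" fill="none" stroke="#ff0000"/>
  <polygon points="34.734,35.768 50.797,17.339 74.789,22.035 82.718,45.160 66.655,63.589 42.663,58.893" fill="none" stroke="#ff0000"/>
</svg>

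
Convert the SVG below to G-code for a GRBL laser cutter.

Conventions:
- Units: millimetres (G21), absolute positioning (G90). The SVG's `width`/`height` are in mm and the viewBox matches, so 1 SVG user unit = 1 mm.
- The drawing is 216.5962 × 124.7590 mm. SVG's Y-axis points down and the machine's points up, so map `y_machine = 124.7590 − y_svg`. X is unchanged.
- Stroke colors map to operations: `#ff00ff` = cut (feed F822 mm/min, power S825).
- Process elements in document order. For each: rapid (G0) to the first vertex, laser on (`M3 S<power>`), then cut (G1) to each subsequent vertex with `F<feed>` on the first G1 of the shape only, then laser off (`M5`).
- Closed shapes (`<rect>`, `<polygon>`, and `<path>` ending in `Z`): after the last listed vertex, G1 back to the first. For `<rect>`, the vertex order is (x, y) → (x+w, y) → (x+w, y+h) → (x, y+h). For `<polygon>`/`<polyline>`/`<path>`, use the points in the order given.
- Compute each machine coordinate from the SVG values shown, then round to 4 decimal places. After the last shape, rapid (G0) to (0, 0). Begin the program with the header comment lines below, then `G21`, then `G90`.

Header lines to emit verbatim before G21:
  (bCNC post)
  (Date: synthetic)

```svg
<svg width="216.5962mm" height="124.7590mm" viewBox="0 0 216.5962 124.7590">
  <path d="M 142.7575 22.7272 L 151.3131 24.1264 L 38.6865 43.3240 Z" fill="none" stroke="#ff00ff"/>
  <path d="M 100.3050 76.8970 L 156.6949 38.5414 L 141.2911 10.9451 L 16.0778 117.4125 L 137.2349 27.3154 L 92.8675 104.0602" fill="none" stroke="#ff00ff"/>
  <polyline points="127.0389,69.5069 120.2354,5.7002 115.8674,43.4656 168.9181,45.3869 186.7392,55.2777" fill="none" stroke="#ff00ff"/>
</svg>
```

(bCNC post)
(Date: synthetic)
G21
G90
G0 X142.7575 Y102.0318
M3 S825
G1 X151.3131 Y100.6326 F822
G1 X38.6865 Y81.4350
G1 X142.7575 Y102.0318
M5
G0 X100.3050 Y47.8620
M3 S825
G1 X156.6949 Y86.2176 F822
G1 X141.2911 Y113.8139
G1 X16.0778 Y7.3465
G1 X137.2349 Y97.4436
G1 X92.8675 Y20.6988
M5
G0 X127.0389 Y55.2521
M3 S825
G1 X120.2354 Y119.0588 F822
G1 X115.8674 Y81.2934
G1 X168.9181 Y79.3721
G1 X186.7392 Y69.4813
M5
G0 X0.0000 Y0.0000

1 u = 1 mm; y_m = 124.7590 − y.

[1] `<path>` closed polygon, #ff00ff→cut S825 F822: (142.7575,102.0318) → (151.3131,100.6326) → (38.6865,81.4350) → (142.7575,102.0318) (closed)

[2] `<path>` open polyline, #ff00ff→cut S825 F822: (100.3050,47.8620) → (156.6949,86.2176) → (141.2911,113.8139) → (16.0778,7.3465) → (137.2349,97.4436) → (92.8675,20.6988)

[3] `<polyline>` open polyline, #ff00ff→cut S825 F822: (127.0389,55.2521) → (120.2354,119.0588) → (115.8674,81.2934) → (168.9181,79.3721) → (186.7392,69.4813)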